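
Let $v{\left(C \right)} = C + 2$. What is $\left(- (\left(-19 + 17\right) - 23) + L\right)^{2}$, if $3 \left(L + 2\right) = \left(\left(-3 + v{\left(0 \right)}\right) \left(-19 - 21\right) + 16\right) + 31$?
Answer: $2704$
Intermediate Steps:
$v{\left(C \right)} = 2 + C$
$L = 27$ ($L = -2 + \frac{\left(\left(-3 + \left(2 + 0\right)\right) \left(-19 - 21\right) + 16\right) + 31}{3} = -2 + \frac{\left(\left(-3 + 2\right) \left(-40\right) + 16\right) + 31}{3} = -2 + \frac{\left(\left(-1\right) \left(-40\right) + 16\right) + 31}{3} = -2 + \frac{\left(40 + 16\right) + 31}{3} = -2 + \frac{56 + 31}{3} = -2 + \frac{1}{3} \cdot 87 = -2 + 29 = 27$)
$\left(- (\left(-19 + 17\right) - 23) + L\right)^{2} = \left(- (\left(-19 + 17\right) - 23) + 27\right)^{2} = \left(- (-2 - 23) + 27\right)^{2} = \left(\left(-1\right) \left(-25\right) + 27\right)^{2} = \left(25 + 27\right)^{2} = 52^{2} = 2704$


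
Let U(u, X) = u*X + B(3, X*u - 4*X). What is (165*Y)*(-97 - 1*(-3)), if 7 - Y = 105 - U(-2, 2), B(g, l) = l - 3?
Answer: 1814670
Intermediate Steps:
B(g, l) = -3 + l
U(u, X) = -3 - 4*X + 2*X*u (U(u, X) = u*X + (-3 + (X*u - 4*X)) = X*u + (-3 + (-4*X + X*u)) = X*u + (-3 - 4*X + X*u) = -3 - 4*X + 2*X*u)
Y = -117 (Y = 7 - (105 - (-3 + 2*(-2) + 2*(-4 - 2))) = 7 - (105 - (-3 - 4 + 2*(-6))) = 7 - (105 - (-3 - 4 - 12)) = 7 - (105 - 1*(-19)) = 7 - (105 + 19) = 7 - 1*124 = 7 - 124 = -117)
(165*Y)*(-97 - 1*(-3)) = (165*(-117))*(-97 - 1*(-3)) = -19305*(-97 + 3) = -19305*(-94) = 1814670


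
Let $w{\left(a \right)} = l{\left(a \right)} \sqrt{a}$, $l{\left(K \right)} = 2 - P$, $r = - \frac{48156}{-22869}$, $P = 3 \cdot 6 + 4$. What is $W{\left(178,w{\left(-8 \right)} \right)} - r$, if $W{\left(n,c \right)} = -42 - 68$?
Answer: $- \frac{854582}{7623} \approx -112.11$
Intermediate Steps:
$P = 22$ ($P = 18 + 4 = 22$)
$r = \frac{16052}{7623}$ ($r = \left(-48156\right) \left(- \frac{1}{22869}\right) = \frac{16052}{7623} \approx 2.1057$)
$l{\left(K \right)} = -20$ ($l{\left(K \right)} = 2 - 22 = -20$)
$w{\left(a \right)} = - 20 \sqrt{a}$
$W{\left(n,c \right)} = -110$
$W{\left(178,w{\left(-8 \right)} \right)} - r = -110 - \frac{16052}{7623} = - \frac{854582}{7623}$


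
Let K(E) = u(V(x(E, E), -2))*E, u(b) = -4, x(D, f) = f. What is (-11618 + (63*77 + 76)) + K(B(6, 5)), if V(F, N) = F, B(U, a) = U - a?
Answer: -6695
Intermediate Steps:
K(E) = -4*E
(-11618 + (63*77 + 76)) + K(B(6, 5)) = (-11618 + (63*77 + 76)) - 4*(6 - 1*5) = (-11618 + (4851 + 76)) - 4*(6 - 5) = (-11618 + 4927) - 4*1 = -6691 - 4 = -6695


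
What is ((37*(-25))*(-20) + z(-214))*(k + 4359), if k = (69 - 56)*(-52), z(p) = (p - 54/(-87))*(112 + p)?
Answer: 148294852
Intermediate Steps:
z(p) = (112 + p)*(18/29 + p) (z(p) = (p - 54*(-1/87))*(112 + p) = (p + 18/29)*(112 + p) = (18/29 + p)*(112 + p) = (112 + p)*(18/29 + p))
k = -676 (k = 13*(-52) = -676)
((37*(-25))*(-20) + z(-214))*(k + 4359) = ((37*(-25))*(-20) + (2016/29 + (-214)**2 + (3266/29)*(-214)))*(-676 + 4359) = (-925*(-20) + (2016/29 + 45796 - 698924/29))*3683 = (18500 + 631176/29)*3683 = (1167676/29)*3683 = 148294852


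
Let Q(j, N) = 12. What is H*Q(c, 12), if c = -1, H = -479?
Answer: -5748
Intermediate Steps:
H*Q(c, 12) = -479*12 = -5748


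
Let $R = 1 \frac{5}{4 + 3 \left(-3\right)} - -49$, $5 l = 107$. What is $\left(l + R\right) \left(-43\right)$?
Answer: $- \frac{14921}{5} \approx -2984.2$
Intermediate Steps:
$l = \frac{107}{5}$ ($l = \frac{1}{5} \cdot 107 = \frac{107}{5} \approx 21.4$)
$R = 48$ ($R = 1 \frac{5}{4 - 9} + 49 = 1 \frac{5}{-5} + 49 = 1 \cdot 5 \left(- \frac{1}{5}\right) + 49 = 1 \left(-1\right) + 49 = -1 + 49 = 48$)
$\left(l + R\right) \left(-43\right) = \left(\frac{107}{5} + 48\right) \left(-43\right) = \frac{347}{5} \left(-43\right) = - \frac{14921}{5}$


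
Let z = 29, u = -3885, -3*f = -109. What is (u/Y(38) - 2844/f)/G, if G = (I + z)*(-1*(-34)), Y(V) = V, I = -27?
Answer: -747681/281656 ≈ -2.6546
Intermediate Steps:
f = 109/3 (f = -⅓*(-109) = 109/3 ≈ 36.333)
G = 68 (G = (-27 + 29)*(-1*(-34)) = 2*34 = 68)
(u/Y(38) - 2844/f)/G = (-3885/38 - 2844/109/3)/68 = (-3885*1/38 - 2844*3/109)*(1/68) = (-3885/38 - 8532/109)*(1/68) = -747681/4142*1/68 = -747681/281656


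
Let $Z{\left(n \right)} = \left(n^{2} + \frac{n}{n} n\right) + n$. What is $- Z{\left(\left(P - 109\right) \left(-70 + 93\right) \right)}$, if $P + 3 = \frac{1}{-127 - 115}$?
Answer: $- \frac{388344529365}{58564} \approx -6.6311 \cdot 10^{6}$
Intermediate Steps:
$P = - \frac{727}{242}$ ($P = -3 + \frac{1}{-127 - 115} = -3 + \frac{1}{-242} = -3 - \frac{1}{242} = - \frac{727}{242} \approx -3.0041$)
$Z{\left(n \right)} = n^{2} + 2 n$ ($Z{\left(n \right)} = \left(n^{2} + 1 n\right) + n = \left(n^{2} + n\right) + n = \left(n + n^{2}\right) + n = n^{2} + 2 n$)
$- Z{\left(\left(P - 109\right) \left(-70 + 93\right) \right)} = - \left(- \frac{727}{242} - 109\right) \left(-70 + 93\right) \left(2 + \left(- \frac{727}{242} - 109\right) \left(-70 + 93\right)\right) = - \left(- \frac{27105}{242}\right) 23 \left(2 - \frac{623415}{242}\right) = - \frac{\left(-623415\right) \left(2 - \frac{623415}{242}\right)}{242} = - \frac{\left(-623415\right) \left(-622931\right)}{242 \cdot 242} = \left(-1\right) \frac{388344529365}{58564} = - \frac{388344529365}{58564}$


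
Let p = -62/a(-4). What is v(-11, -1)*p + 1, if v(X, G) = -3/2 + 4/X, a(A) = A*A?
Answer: 1447/176 ≈ 8.2216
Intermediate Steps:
a(A) = A**2
v(X, G) = -3/2 + 4/X (v(X, G) = -3*1/2 + 4/X = -3/2 + 4/X)
p = -31/8 (p = -62/((-4)**2) = -62/16 = -62*1/16 = -31/8 ≈ -3.8750)
v(-11, -1)*p + 1 = (-3/2 + 4/(-11))*(-31/8) + 1 = (-3/2 + 4*(-1/11))*(-31/8) + 1 = (-3/2 - 4/11)*(-31/8) + 1 = -41/22*(-31/8) + 1 = 1271/176 + 1 = 1447/176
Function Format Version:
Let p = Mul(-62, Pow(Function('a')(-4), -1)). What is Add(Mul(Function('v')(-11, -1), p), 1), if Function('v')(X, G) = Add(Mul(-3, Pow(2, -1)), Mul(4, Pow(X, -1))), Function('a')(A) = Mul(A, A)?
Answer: Rational(1447, 176) ≈ 8.2216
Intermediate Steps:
Function('a')(A) = Pow(A, 2)
Function('v')(X, G) = Add(Rational(-3, 2), Mul(4, Pow(X, -1))) (Function('v')(X, G) = Add(Mul(-3, Rational(1, 2)), Mul(4, Pow(X, -1))) = Add(Rational(-3, 2), Mul(4, Pow(X, -1))))
p = Rational(-31, 8) (p = Mul(-62, Pow(Pow(-4, 2), -1)) = Mul(-62, Pow(16, -1)) = Mul(-62, Rational(1, 16)) = Rational(-31, 8) ≈ -3.8750)
Add(Mul(Function('v')(-11, -1), p), 1) = Add(Mul(Add(Rational(-3, 2), Mul(4, Pow(-11, -1))), Rational(-31, 8)), 1) = Add(Mul(Add(Rational(-3, 2), Mul(4, Rational(-1, 11))), Rational(-31, 8)), 1) = Add(Mul(Add(Rational(-3, 2), Rational(-4, 11)), Rational(-31, 8)), 1) = Add(Mul(Rational(-41, 22), Rational(-31, 8)), 1) = Add(Rational(1271, 176), 1) = Rational(1447, 176)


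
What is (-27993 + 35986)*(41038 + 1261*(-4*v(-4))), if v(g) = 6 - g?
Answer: -75150186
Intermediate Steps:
(-27993 + 35986)*(41038 + 1261*(-4*v(-4))) = (-27993 + 35986)*(41038 + 1261*(-4*(6 - 1*(-4)))) = 7993*(41038 + 1261*(-4*(6 + 4))) = 7993*(41038 + 1261*(-4*10)) = 7993*(41038 + 1261*(-40)) = 7993*(41038 - 50440) = 7993*(-9402) = -75150186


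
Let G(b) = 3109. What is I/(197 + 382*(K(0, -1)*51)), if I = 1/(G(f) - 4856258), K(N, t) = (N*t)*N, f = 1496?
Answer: -1/956070353 ≈ -1.0459e-9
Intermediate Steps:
K(N, t) = t*N²
I = -1/4853149 (I = 1/(3109 - 4856258) = 1/(-4853149) = -1/4853149 ≈ -2.0605e-7)
I/(197 + 382*(K(0, -1)*51)) = -1/(4853149*(197 + 382*(-1*0²*51))) = -1/(4853149*(197 + 382*(-1*0*51))) = -1/(4853149*(197 + 382*(0*51))) = -1/(4853149*(197 + 382*0)) = -1/(4853149*(197 + 0)) = -1/4853149/197 = -1/4853149*1/197 = -1/956070353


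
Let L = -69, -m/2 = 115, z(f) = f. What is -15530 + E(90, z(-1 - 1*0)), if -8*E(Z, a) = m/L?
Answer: -186365/12 ≈ -15530.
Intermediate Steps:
m = -230 (m = -2*115 = -230)
E(Z, a) = -5/12 (E(Z, a) = -(-115)/(4*(-69)) = -(-115)*(-1)/(4*69) = -⅛*10/3 = -5/12)
-15530 + E(90, z(-1 - 1*0)) = -15530 - 5/12 = -186365/12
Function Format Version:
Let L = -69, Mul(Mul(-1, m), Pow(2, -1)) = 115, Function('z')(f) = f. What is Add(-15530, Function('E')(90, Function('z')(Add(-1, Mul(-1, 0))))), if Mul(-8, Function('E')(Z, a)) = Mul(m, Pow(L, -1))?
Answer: Rational(-186365, 12) ≈ -15530.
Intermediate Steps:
m = -230 (m = Mul(-2, 115) = -230)
Function('E')(Z, a) = Rational(-5, 12) (Function('E')(Z, a) = Mul(Rational(-1, 8), Mul(-230, Pow(-69, -1))) = Mul(Rational(-1, 8), Mul(-230, Rational(-1, 69))) = Mul(Rational(-1, 8), Rational(10, 3)) = Rational(-5, 12))
Add(-15530, Function('E')(90, Function('z')(Add(-1, Mul(-1, 0))))) = Add(-15530, Rational(-5, 12)) = Rational(-186365, 12)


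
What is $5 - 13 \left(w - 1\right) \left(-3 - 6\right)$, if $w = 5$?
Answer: $473$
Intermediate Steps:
$5 - 13 \left(w - 1\right) \left(-3 - 6\right) = 5 - 13 \left(5 - 1\right) \left(-3 - 6\right) = 5 - 13 \cdot 4 \left(-9\right) = 5 - -468 = 5 + 468 = 473$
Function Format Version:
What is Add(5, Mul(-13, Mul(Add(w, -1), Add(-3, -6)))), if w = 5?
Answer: 473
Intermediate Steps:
Add(5, Mul(-13, Mul(Add(w, -1), Add(-3, -6)))) = Add(5, Mul(-13, Mul(Add(5, -1), Add(-3, -6)))) = Add(5, Mul(-13, Mul(4, -9))) = Add(5, Mul(-13, -36)) = Add(5, 468) = 473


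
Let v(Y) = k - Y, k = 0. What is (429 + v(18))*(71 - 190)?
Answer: -48909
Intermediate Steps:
v(Y) = -Y (v(Y) = 0 - Y = -Y)
(429 + v(18))*(71 - 190) = (429 - 1*18)*(71 - 190) = (429 - 18)*(-119) = 411*(-119) = -48909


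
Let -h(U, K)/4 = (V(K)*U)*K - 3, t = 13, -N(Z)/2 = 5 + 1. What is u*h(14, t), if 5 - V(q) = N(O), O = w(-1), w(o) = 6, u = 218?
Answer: -2695352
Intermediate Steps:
O = 6
N(Z) = -12 (N(Z) = -2*(5 + 1) = -2*6 = -12)
V(q) = 17 (V(q) = 5 - 1*(-12) = 5 + 12 = 17)
h(U, K) = 12 - 68*K*U (h(U, K) = -4*((17*U)*K - 3) = -4*(17*K*U - 3) = -4*(-3 + 17*K*U) = 12 - 68*K*U)
u*h(14, t) = 218*(12 - 68*13*14) = 218*(12 - 12376) = 218*(-12364) = -2695352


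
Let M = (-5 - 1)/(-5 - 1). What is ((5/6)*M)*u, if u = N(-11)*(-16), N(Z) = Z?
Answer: 440/3 ≈ 146.67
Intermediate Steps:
M = 1 (M = -6/(-6) = -6*(-⅙) = 1)
u = 176 (u = -11*(-16) = 176)
((5/6)*M)*u = ((5/6)*1)*176 = ((5*(⅙))*1)*176 = ((⅚)*1)*176 = (⅚)*176 = 440/3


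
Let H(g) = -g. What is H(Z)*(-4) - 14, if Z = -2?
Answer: -22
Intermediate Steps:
H(Z)*(-4) - 14 = -1*(-2)*(-4) - 14 = 2*(-4) - 14 = -8 - 14 = -22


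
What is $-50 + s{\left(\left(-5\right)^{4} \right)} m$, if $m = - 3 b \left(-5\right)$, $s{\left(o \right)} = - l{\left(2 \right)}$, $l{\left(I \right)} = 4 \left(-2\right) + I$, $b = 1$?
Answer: $40$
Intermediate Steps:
$l{\left(I \right)} = -8 + I$
$s{\left(o \right)} = 6$ ($s{\left(o \right)} = - (-8 + 2) = \left(-1\right) \left(-6\right) = 6$)
$m = 15$ ($m = \left(-3\right) 1 \left(-5\right) = \left(-3\right) \left(-5\right) = 15$)
$-50 + s{\left(\left(-5\right)^{4} \right)} m = -50 + 6 \cdot 15 = -50 + 90 = 40$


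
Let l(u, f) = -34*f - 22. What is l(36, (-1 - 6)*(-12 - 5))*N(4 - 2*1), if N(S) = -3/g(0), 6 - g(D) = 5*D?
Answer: 2034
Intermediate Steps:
g(D) = 6 - 5*D
l(u, f) = -22 - 34*f
N(S) = -½ (N(S) = -3/(6 - 5*0) = -3/(6 + 0) = -3/6 = -3*⅙ = -½)
l(36, (-1 - 6)*(-12 - 5))*N(4 - 2*1) = (-22 - 34*(-1 - 6)*(-12 - 5))*(-½) = (-22 - (-238)*(-17))*(-½) = (-22 - 34*119)*(-½) = (-22 - 4046)*(-½) = -4068*(-½) = 2034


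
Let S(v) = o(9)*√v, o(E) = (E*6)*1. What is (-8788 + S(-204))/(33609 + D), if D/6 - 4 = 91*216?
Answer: -8788/151569 + 12*I*√51/16841 ≈ -0.05798 + 0.0050886*I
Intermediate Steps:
o(E) = 6*E (o(E) = (6*E)*1 = 6*E)
D = 117960 (D = 24 + 6*(91*216) = 24 + 6*19656 = 24 + 117936 = 117960)
S(v) = 54*√v (S(v) = (6*9)*√v = 54*√v)
(-8788 + S(-204))/(33609 + D) = (-8788 + 54*√(-204))/(33609 + 117960) = (-8788 + 54*(2*I*√51))/151569 = (-8788 + 108*I*√51)*(1/151569) = -8788/151569 + 12*I*√51/16841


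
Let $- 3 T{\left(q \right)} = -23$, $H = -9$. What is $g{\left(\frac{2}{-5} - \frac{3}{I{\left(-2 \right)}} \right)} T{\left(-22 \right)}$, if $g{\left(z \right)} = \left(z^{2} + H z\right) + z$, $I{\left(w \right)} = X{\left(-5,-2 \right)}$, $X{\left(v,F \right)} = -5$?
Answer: $- \frac{299}{25} \approx -11.96$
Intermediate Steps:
$I{\left(w \right)} = -5$
$g{\left(z \right)} = z^{2} - 8 z$ ($g{\left(z \right)} = \left(z^{2} - 9 z\right) + z = z^{2} - 8 z$)
$T{\left(q \right)} = \frac{23}{3}$ ($T{\left(q \right)} = \left(- \frac{1}{3}\right) \left(-23\right) = \frac{23}{3}$)
$g{\left(\frac{2}{-5} - \frac{3}{I{\left(-2 \right)}} \right)} T{\left(-22 \right)} = \left(\frac{2}{-5} - \frac{3}{-5}\right) \left(-8 + \left(\frac{2}{-5} - \frac{3}{-5}\right)\right) \frac{23}{3} = \left(2 \left(- \frac{1}{5}\right) - - \frac{3}{5}\right) \left(-8 + \left(2 \left(- \frac{1}{5}\right) - - \frac{3}{5}\right)\right) \frac{23}{3} = \left(- \frac{2}{5} + \frac{3}{5}\right) \left(-8 + \left(- \frac{2}{5} + \frac{3}{5}\right)\right) \frac{23}{3} = \frac{-8 + \frac{1}{5}}{5} \cdot \frac{23}{3} = \frac{1}{5} \left(- \frac{39}{5}\right) \frac{23}{3} = \left(- \frac{39}{25}\right) \frac{23}{3} = - \frac{299}{25}$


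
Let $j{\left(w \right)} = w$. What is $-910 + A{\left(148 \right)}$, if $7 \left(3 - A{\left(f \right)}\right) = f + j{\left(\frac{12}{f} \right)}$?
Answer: $- \frac{240392}{259} \approx -928.15$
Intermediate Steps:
$A{\left(f \right)} = 3 - \frac{12}{7 f} - \frac{f}{7}$ ($A{\left(f \right)} = 3 - \frac{f + \frac{12}{f}}{7} = 3 - \left(\frac{f}{7} + \frac{12}{7 f}\right) = 3 - \frac{12}{7 f} - \frac{f}{7}$)
$-910 + A{\left(148 \right)} = -910 + \frac{-12 + 148 \left(21 - 148\right)}{7 \cdot 148} = -910 + \frac{1}{7} \cdot \frac{1}{148} \left(-12 + 148 \left(21 - 148\right)\right) = -910 + \frac{1}{7} \cdot \frac{1}{148} \left(-12 + 148 \left(-127\right)\right) = -910 + \frac{1}{7} \cdot \frac{1}{148} \left(-12 - 18796\right) = -910 + \frac{1}{7} \cdot \frac{1}{148} \left(-18808\right) = -910 - \frac{4702}{259} = - \frac{240392}{259}$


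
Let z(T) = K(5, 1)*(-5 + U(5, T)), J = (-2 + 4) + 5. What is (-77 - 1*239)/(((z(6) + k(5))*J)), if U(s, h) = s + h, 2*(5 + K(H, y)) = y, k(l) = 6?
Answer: 316/147 ≈ 2.1497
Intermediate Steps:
K(H, y) = -5 + y/2
U(s, h) = h + s
J = 7 (J = 2 + 5 = 7)
z(T) = -9*T/2 (z(T) = (-5 + (½)*1)*(-5 + (T + 5)) = (-5 + ½)*(-5 + (5 + T)) = -9*T/2)
(-77 - 1*239)/(((z(6) + k(5))*J)) = (-77 - 1*239)/(((-9/2*6 + 6)*7)) = (-77 - 239)/(((-27 + 6)*7)) = -316/((-21*7)) = -316/(-147) = -316*(-1/147) = 316/147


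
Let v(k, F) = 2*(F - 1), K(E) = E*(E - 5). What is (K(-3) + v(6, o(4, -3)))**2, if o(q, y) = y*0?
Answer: 484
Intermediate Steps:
o(q, y) = 0
K(E) = E*(-5 + E)
v(k, F) = -2 + 2*F (v(k, F) = 2*(-1 + F) = -2 + 2*F)
(K(-3) + v(6, o(4, -3)))**2 = (-3*(-5 - 3) + (-2 + 2*0))**2 = (-3*(-8) + (-2 + 0))**2 = (24 - 2)**2 = 22**2 = 484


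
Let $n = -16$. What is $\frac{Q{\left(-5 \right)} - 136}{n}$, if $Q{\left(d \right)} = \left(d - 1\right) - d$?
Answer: $\frac{137}{16} \approx 8.5625$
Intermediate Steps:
$Q{\left(d \right)} = -1$ ($Q{\left(d \right)} = \left(d - 1\right) - d = \left(-1 + d\right) - d = -1$)
$\frac{Q{\left(-5 \right)} - 136}{n} = \frac{-1 - 136}{-16} = \left(- \frac{1}{16}\right) \left(-137\right) = \frac{137}{16}$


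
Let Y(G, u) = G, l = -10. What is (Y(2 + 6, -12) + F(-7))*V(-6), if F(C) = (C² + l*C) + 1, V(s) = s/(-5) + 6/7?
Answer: 9216/35 ≈ 263.31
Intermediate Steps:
V(s) = 6/7 - s/5 (V(s) = s*(-⅕) + 6*(⅐) = -s/5 + 6/7 = 6/7 - s/5)
F(C) = 1 + C² - 10*C (F(C) = (C² - 10*C) + 1 = 1 + C² - 10*C)
(Y(2 + 6, -12) + F(-7))*V(-6) = ((2 + 6) + (1 + (-7)² - 10*(-7)))*(6/7 - ⅕*(-6)) = (8 + (1 + 49 + 70))*(6/7 + 6/5) = (8 + 120)*(72/35) = 128*(72/35) = 9216/35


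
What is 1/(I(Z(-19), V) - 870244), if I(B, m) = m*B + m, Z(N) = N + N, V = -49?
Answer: -1/868431 ≈ -1.1515e-6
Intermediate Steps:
Z(N) = 2*N
I(B, m) = m + B*m (I(B, m) = B*m + m = m + B*m)
1/(I(Z(-19), V) - 870244) = 1/(-49*(1 + 2*(-19)) - 870244) = 1/(-49*(1 - 38) - 870244) = 1/(-49*(-37) - 870244) = 1/(1813 - 870244) = 1/(-868431) = -1/868431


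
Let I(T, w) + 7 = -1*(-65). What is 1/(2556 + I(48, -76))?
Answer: 1/2614 ≈ 0.00038256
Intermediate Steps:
I(T, w) = 58 (I(T, w) = -7 - 1*(-65) = -7 + 65 = 58)
1/(2556 + I(48, -76)) = 1/(2556 + 58) = 1/2614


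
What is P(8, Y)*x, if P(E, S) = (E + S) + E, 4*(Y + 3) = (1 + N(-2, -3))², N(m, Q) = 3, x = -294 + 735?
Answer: 7497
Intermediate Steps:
x = 441
Y = 1 (Y = -3 + (1 + 3)²/4 = -3 + (¼)*4² = -3 + (¼)*16 = -3 + 4 = 1)
P(E, S) = S + 2*E
P(8, Y)*x = (1 + 2*8)*441 = (1 + 16)*441 = 17*441 = 7497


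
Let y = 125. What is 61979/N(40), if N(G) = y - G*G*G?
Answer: -61979/63875 ≈ -0.97032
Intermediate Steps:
N(G) = 125 - G³ (N(G) = 125 - G*G*G = 125 - G²*G = 125 - G³)
61979/N(40) = 61979/(125 - 1*40³) = 61979/(125 - 1*64000) = 61979/(125 - 64000) = 61979/(-63875) = 61979*(-1/63875) = -61979/63875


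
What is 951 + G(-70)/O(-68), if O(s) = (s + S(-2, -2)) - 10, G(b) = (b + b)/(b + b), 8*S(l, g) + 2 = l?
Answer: 149305/157 ≈ 950.99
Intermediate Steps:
S(l, g) = -1/4 + l/8
G(b) = 1 (G(b) = (2*b)/((2*b)) = (2*b)*(1/(2*b)) = 1)
O(s) = -21/2 + s (O(s) = (s + (-1/4 + (1/8)*(-2))) - 10 = (s + (-1/4 - 1/4)) - 10 = (s - 1/2) - 10 = (-1/2 + s) - 10 = -21/2 + s)
951 + G(-70)/O(-68) = 951 + 1/(-21/2 - 68) = 951 + 1/(-157/2) = 951 + 1*(-2/157) = 951 - 2/157 = 149305/157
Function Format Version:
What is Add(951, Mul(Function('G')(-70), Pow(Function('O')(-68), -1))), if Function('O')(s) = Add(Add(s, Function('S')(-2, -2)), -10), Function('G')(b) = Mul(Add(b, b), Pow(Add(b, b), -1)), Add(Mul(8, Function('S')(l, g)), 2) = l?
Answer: Rational(149305, 157) ≈ 950.99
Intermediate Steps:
Function('S')(l, g) = Add(Rational(-1, 4), Mul(Rational(1, 8), l))
Function('G')(b) = 1 (Function('G')(b) = Mul(Mul(2, b), Pow(Mul(2, b), -1)) = Mul(Mul(2, b), Mul(Rational(1, 2), Pow(b, -1))) = 1)
Function('O')(s) = Add(Rational(-21, 2), s) (Function('O')(s) = Add(Add(s, Add(Rational(-1, 4), Mul(Rational(1, 8), -2))), -10) = Add(Add(s, Add(Rational(-1, 4), Rational(-1, 4))), -10) = Add(Add(s, Rational(-1, 2)), -10) = Add(Add(Rational(-1, 2), s), -10) = Add(Rational(-21, 2), s))
Add(951, Mul(Function('G')(-70), Pow(Function('O')(-68), -1))) = Add(951, Mul(1, Pow(Add(Rational(-21, 2), -68), -1))) = Add(951, Mul(1, Pow(Rational(-157, 2), -1))) = Add(951, Mul(1, Rational(-2, 157))) = Add(951, Rational(-2, 157)) = Rational(149305, 157)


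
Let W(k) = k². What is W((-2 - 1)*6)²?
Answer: 104976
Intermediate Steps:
W((-2 - 1)*6)² = (((-2 - 1)*6)²)² = ((-3*6)²)² = ((-18)²)² = 324² = 104976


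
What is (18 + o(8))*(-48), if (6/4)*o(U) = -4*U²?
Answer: 7328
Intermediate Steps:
o(U) = -8*U²/3 (o(U) = 2*(-4*U²)/3 = -8*U²/3)
(18 + o(8))*(-48) = (18 - 8/3*8²)*(-48) = (18 - 8/3*64)*(-48) = (18 - 512/3)*(-48) = -458/3*(-48) = 7328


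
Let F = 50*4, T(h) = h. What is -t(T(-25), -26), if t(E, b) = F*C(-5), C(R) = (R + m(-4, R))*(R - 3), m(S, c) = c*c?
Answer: 32000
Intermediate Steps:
F = 200
m(S, c) = c²
C(R) = (-3 + R)*(R + R²) (C(R) = (R + R²)*(R - 3) = (R + R²)*(-3 + R) = (-3 + R)*(R + R²))
t(E, b) = -32000 (t(E, b) = 200*(-5*(-3 + (-5)² - 2*(-5))) = 200*(-5*(-3 + 25 + 10)) = 200*(-5*32) = 200*(-160) = -32000)
-t(T(-25), -26) = -1*(-32000) = 32000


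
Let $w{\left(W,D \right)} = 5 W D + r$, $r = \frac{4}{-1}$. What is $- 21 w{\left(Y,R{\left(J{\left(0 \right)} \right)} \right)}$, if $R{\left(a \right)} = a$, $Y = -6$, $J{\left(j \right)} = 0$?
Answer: $84$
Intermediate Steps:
$r = -4$ ($r = 4 \left(-1\right) = -4$)
$w{\left(W,D \right)} = -4 + 5 D W$ ($w{\left(W,D \right)} = 5 W D - 4 = 5 D W - 4 = -4 + 5 D W$)
$- 21 w{\left(Y,R{\left(J{\left(0 \right)} \right)} \right)} = - 21 \left(-4 + 5 \cdot 0 \left(-6\right)\right) = - 21 \left(-4 + 0\right) = \left(-21\right) \left(-4\right) = 84$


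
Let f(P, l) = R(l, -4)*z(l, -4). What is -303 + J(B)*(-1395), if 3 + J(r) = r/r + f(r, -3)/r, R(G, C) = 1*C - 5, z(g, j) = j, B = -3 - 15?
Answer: 5277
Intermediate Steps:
B = -18
R(G, C) = -5 + C (R(G, C) = C - 5 = -5 + C)
f(P, l) = 36 (f(P, l) = (-5 - 4)*(-4) = -9*(-4) = 36)
J(r) = -2 + 36/r (J(r) = -3 + (r/r + 36/r) = -3 + (1 + 36/r) = -2 + 36/r)
-303 + J(B)*(-1395) = -303 + (-2 + 36/(-18))*(-1395) = -303 + (-2 + 36*(-1/18))*(-1395) = -303 + (-2 - 2)*(-1395) = -303 - 4*(-1395) = -303 + 5580 = 5277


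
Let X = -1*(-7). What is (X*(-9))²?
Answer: 3969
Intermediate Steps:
X = 7
(X*(-9))² = (7*(-9))² = (-63)² = 3969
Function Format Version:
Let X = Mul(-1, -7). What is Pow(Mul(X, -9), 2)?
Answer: 3969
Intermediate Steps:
X = 7
Pow(Mul(X, -9), 2) = Pow(Mul(7, -9), 2) = Pow(-63, 2) = 3969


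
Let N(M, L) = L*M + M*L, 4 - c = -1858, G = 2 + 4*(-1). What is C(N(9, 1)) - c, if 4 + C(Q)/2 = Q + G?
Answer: -1838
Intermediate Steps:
G = -2 (G = 2 - 4 = -2)
c = 1862 (c = 4 - 1*(-1858) = 4 + 1858 = 1862)
N(M, L) = 2*L*M (N(M, L) = L*M + L*M = 2*L*M)
C(Q) = -12 + 2*Q (C(Q) = -8 + 2*(Q - 2) = -8 + 2*(-2 + Q) = -8 + (-4 + 2*Q) = -12 + 2*Q)
C(N(9, 1)) - c = (-12 + 2*(2*1*9)) - 1*1862 = (-12 + 2*18) - 1862 = (-12 + 36) - 1862 = 24 - 1862 = -1838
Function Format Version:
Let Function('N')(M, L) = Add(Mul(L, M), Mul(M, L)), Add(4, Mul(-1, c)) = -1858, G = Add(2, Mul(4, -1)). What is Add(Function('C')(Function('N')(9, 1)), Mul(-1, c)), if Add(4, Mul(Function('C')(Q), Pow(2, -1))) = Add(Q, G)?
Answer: -1838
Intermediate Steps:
G = -2 (G = Add(2, -4) = -2)
c = 1862 (c = Add(4, Mul(-1, -1858)) = Add(4, 1858) = 1862)
Function('N')(M, L) = Mul(2, L, M) (Function('N')(M, L) = Add(Mul(L, M), Mul(L, M)) = Mul(2, L, M))
Function('C')(Q) = Add(-12, Mul(2, Q)) (Function('C')(Q) = Add(-8, Mul(2, Add(Q, -2))) = Add(-8, Mul(2, Add(-2, Q))) = Add(-8, Add(-4, Mul(2, Q))) = Add(-12, Mul(2, Q)))
Add(Function('C')(Function('N')(9, 1)), Mul(-1, c)) = Add(Add(-12, Mul(2, Mul(2, 1, 9))), Mul(-1, 1862)) = Add(Add(-12, Mul(2, 18)), -1862) = Add(Add(-12, 36), -1862) = Add(24, -1862) = -1838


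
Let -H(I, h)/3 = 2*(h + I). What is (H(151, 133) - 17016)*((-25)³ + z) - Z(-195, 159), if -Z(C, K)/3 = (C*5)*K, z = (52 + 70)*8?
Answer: 273764205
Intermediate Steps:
z = 976 (z = 122*8 = 976)
H(I, h) = -6*I - 6*h (H(I, h) = -6*(h + I) = -6*(I + h) = -3*(2*I + 2*h) = -6*I - 6*h)
Z(C, K) = -15*C*K (Z(C, K) = -3*C*5*K = -3*5*C*K = -15*C*K)
(H(151, 133) - 17016)*((-25)³ + z) - Z(-195, 159) = ((-6*151 - 6*133) - 17016)*((-25)³ + 976) - (-15)*(-195)*159 = ((-906 - 798) - 17016)*(-15625 + 976) - 1*465075 = (-1704 - 17016)*(-14649) - 465075 = -18720*(-14649) - 465075 = 274229280 - 465075 = 273764205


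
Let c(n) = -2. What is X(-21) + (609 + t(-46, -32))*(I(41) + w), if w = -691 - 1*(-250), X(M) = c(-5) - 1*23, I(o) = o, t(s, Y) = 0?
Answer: -243625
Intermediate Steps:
X(M) = -25 (X(M) = -2 - 1*23 = -2 - 23 = -25)
w = -441 (w = -691 + 250 = -441)
X(-21) + (609 + t(-46, -32))*(I(41) + w) = -25 + (609 + 0)*(41 - 441) = -25 + 609*(-400) = -25 - 243600 = -243625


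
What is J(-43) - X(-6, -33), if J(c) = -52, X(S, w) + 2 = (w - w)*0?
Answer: -50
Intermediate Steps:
X(S, w) = -2 (X(S, w) = -2 + (w - w)*0 = -2 + 0*0 = -2 + 0 = -2)
J(-43) - X(-6, -33) = -52 - 1*(-2) = -52 + 2 = -50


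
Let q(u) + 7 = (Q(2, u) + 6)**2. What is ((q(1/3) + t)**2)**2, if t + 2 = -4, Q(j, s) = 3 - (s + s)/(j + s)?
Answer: 90460186235136/5764801 ≈ 1.5692e+7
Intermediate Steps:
Q(j, s) = 3 - 2*s/(j + s)
q(u) = -7 + (6 + (6 + u)/(2 + u))**2 (q(u) = -7 + ((u + 3*2)/(2 + u) + 6)**2 = -7 + ((u + 6)/(2 + u) + 6)**2 = -7 + ((6 + u)/(2 + u) + 6)**2 = -7 + (6 + (6 + u)/(2 + u))**2)
t = -6 (t = -2 - 4 = -6)
((q(1/3) + t)**2)**2 = (((-7 + (18 + 7*(1/3))**2/(2 + 1/3)**2) - 6)**2)**2 = (((-7 + (18 + 7/3)**2/(7/3)**2) - 6)**2)**2 = (((-7 + 9*(61/3)**2/49) - 6)**2)**2 = (((-7 + (9/49)*(3721/9)) - 6)**2)**2 = (((-7 + 3721/49) - 6)**2)**2 = ((3378/49 - 6)**2)**2 = ((3084/49)**2)**2 = (9511056/2401)**2 = 90460186235136/5764801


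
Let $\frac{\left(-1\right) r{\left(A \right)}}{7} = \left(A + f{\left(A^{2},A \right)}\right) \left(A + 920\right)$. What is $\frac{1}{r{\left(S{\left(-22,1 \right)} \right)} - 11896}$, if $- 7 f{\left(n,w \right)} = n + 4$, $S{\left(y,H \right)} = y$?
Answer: $\frac{1}{564620} \approx 1.7711 \cdot 10^{-6}$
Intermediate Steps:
$f{\left(n,w \right)} = - \frac{4}{7} - \frac{n}{7}$ ($f{\left(n,w \right)} = - \frac{n + 4}{7} = - \frac{4 + n}{7} = - \frac{4}{7} - \frac{n}{7}$)
$r{\left(A \right)} = - 7 \left(920 + A\right) \left(- \frac{4}{7} + A - \frac{A^{2}}{7}\right)$ ($r{\left(A \right)} = - 7 \left(A - \left(\frac{4}{7} + \frac{A^{2}}{7}\right)\right) \left(A + 920\right) = - 7 \left(- \frac{4}{7} + A - \frac{A^{2}}{7}\right) \left(920 + A\right) = - 7 \left(920 + A\right) \left(- \frac{4}{7} + A - \frac{A^{2}}{7}\right)$)
$\frac{1}{r{\left(S{\left(-22,1 \right)} \right)} - 11896} = \frac{1}{\left(3680 + \left(-22\right)^{3} - -141592 + 913 \left(-22\right)^{2}\right) - 11896} = \frac{1}{\left(3680 - 10648 + 141592 + 913 \cdot 484\right) - 11896} = \frac{1}{\left(3680 - 10648 + 141592 + 441892\right) - 11896} = \frac{1}{576516 - 11896} = \frac{1}{564620}$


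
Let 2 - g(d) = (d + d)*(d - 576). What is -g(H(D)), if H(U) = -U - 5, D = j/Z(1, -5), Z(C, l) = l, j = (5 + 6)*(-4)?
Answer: 406912/25 ≈ 16276.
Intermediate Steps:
j = -44 (j = 11*(-4) = -44)
D = 44/5 (D = -44/(-5) = -44*(-⅕) = 44/5 ≈ 8.8000)
H(U) = -5 - U
g(d) = 2 - 2*d*(-576 + d) (g(d) = 2 - (d + d)*(d - 576) = 2 - 2*d*(-576 + d))
-g(H(D)) = -(2 - 2*(-5 - 1*44/5)² + 1152*(-5 - 1*44/5)) = -(2 - 2*(-5 - 44/5)² + 1152*(-5 - 44/5)) = -(2 - 2*(-69/5)² + 1152*(-69/5)) = -(2 - 2*4761/25 - 79488/5) = -(2 - 9522/25 - 79488/5) = -1*(-406912/25) = 406912/25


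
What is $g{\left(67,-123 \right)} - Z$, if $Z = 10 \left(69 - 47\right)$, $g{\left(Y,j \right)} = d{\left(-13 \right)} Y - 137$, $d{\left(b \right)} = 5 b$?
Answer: $-4712$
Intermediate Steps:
$g{\left(Y,j \right)} = -137 - 65 Y$ ($g{\left(Y,j \right)} = 5 \left(-13\right) Y - 137 = - 65 Y - 137 = -137 - 65 Y$)
$Z = 220$ ($Z = 10 \cdot 22 = 220$)
$g{\left(67,-123 \right)} - Z = \left(-137 - 4355\right) - 220 = -4492 - 220 = -4712$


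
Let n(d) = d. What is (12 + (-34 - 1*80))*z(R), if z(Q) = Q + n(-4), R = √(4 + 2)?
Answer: 408 - 102*√6 ≈ 158.15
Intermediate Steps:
R = √6 ≈ 2.4495
z(Q) = -4 + Q (z(Q) = Q - 4 = -4 + Q)
(12 + (-34 - 1*80))*z(R) = (12 + (-34 - 1*80))*(-4 + √6) = (12 + (-34 - 80))*(-4 + √6) = (12 - 114)*(-4 + √6) = -102*(-4 + √6) = 408 - 102*√6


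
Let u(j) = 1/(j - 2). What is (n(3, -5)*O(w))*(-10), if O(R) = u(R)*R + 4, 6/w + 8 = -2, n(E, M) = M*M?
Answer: -13750/13 ≈ -1057.7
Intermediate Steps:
u(j) = 1/(-2 + j)
n(E, M) = M²
w = -⅗ (w = 6/(-8 - 2) = 6/(-10) = 6*(-⅒) = -⅗ ≈ -0.60000)
O(R) = 4 + R/(-2 + R) (O(R) = R/(-2 + R) + 4 = 4 + R/(-2 + R))
(n(3, -5)*O(w))*(-10) = ((-5)²*((-8 + 5*(-⅗))/(-2 - ⅗)))*(-10) = (25*((-8 - 3)/(-13/5)))*(-10) = (25*(-5/13*(-11)))*(-10) = (25*(55/13))*(-10) = (1375/13)*(-10) = -13750/13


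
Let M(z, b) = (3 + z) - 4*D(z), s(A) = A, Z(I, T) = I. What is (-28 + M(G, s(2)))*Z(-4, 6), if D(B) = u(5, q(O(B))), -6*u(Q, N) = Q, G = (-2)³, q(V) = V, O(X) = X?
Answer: 356/3 ≈ 118.67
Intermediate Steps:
G = -8
u(Q, N) = -Q/6
D(B) = -⅚ (D(B) = -⅙*5 = -⅚)
M(z, b) = 19/3 + z (M(z, b) = (3 + z) - 4*(-⅚) = (3 + z) + 10/3 = 19/3 + z)
(-28 + M(G, s(2)))*Z(-4, 6) = (-28 + (19/3 - 8))*(-4) = (-28 - 5/3)*(-4) = -89/3*(-4) = 356/3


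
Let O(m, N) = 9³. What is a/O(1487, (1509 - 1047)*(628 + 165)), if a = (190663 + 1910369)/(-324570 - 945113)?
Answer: -77816/34281441 ≈ -0.0022699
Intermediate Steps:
a = -2101032/1269683 (a = 2101032/(-1269683) = 2101032*(-1/1269683) = -2101032/1269683 ≈ -1.6548)
O(m, N) = 729
a/O(1487, (1509 - 1047)*(628 + 165)) = -2101032/1269683/729 = -2101032/1269683*1/729 = -77816/34281441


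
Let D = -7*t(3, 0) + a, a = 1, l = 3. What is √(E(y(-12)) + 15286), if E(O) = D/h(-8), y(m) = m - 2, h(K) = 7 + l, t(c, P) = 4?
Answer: √1528330/10 ≈ 123.63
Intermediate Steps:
D = -27 (D = -7*4 + 1 = -28 + 1 = -27)
h(K) = 10 (h(K) = 7 + 3 = 10)
y(m) = -2 + m
E(O) = -27/10
√(E(y(-12)) + 15286) = √(-27/10 + 15286) = √(152833/10) = √1528330/10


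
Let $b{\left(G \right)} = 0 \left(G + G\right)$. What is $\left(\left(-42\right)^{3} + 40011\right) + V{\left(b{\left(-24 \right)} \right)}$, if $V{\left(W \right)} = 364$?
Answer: $-33713$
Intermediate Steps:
$b{\left(G \right)} = 0$ ($b{\left(G \right)} = 0 \cdot 2 G = 0$)
$\left(\left(-42\right)^{3} + 40011\right) + V{\left(b{\left(-24 \right)} \right)} = \left(\left(-42\right)^{3} + 40011\right) + 364 = \left(-74088 + 40011\right) + 364 = -34077 + 364 = -33713$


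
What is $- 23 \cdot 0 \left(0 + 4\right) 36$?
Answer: $0$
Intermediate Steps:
$- 23 \cdot 0 \left(0 + 4\right) 36 = - 23 \cdot 0 \cdot 4 \cdot 36 = \left(-23\right) 0 \cdot 36 = 0 \cdot 36 = 0$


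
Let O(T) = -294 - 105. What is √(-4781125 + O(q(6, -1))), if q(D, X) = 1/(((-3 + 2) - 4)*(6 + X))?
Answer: 2*I*√1195381 ≈ 2186.7*I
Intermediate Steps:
q(D, X) = 1/(-30 - 5*X) (q(D, X) = 1/((-1 - 4)*(6 + X)) = 1/(-5*(6 + X)) = 1/(-30 - 5*X))
O(T) = -399
√(-4781125 + O(q(6, -1))) = √(-4781125 - 399) = √(-4781524) = 2*I*√1195381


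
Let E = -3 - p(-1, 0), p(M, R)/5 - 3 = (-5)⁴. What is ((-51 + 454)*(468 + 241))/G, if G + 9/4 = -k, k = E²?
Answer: -1142908/39513805 ≈ -0.028924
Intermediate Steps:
p(M, R) = 3140 (p(M, R) = 15 + 5*(-5)⁴ = 15 + 5*625 = 15 + 3125 = 3140)
E = -3143 (E = -3 - 1*3140 = -3 - 3140 = -3143)
k = 9878449 (k = (-3143)² = 9878449)
G = -39513805/4 (G = -9/4 - 1*9878449 = -9/4 - 9878449 = -39513805/4 ≈ -9.8784e+6)
((-51 + 454)*(468 + 241))/G = ((-51 + 454)*(468 + 241))/(-39513805/4) = (403*709)*(-4/39513805) = 285727*(-4/39513805) = -1142908/39513805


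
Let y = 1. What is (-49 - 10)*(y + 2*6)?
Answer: -767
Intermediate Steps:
(-49 - 10)*(y + 2*6) = (-49 - 10)*(1 + 2*6) = -59*(1 + 12) = -59*13 = -767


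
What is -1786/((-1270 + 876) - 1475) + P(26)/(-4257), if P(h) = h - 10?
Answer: 2524366/2652111 ≈ 0.95183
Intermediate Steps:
P(h) = -10 + h
-1786/((-1270 + 876) - 1475) + P(26)/(-4257) = -1786/((-1270 + 876) - 1475) + (-10 + 26)/(-4257) = -1786/(-394 - 1475) + 16*(-1/4257) = -1786/(-1869) - 16/4257 = -1786*(-1/1869) - 16/4257 = 1786/1869 - 16/4257 = 2524366/2652111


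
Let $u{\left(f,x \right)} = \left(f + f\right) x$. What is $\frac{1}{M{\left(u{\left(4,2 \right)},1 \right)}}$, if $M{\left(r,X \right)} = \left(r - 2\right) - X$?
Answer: $\frac{1}{13} \approx 0.076923$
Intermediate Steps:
$u{\left(f,x \right)} = 2 f x$
$M{\left(r,X \right)} = -2 + r - X$ ($M{\left(r,X \right)} = \left(-2 + r\right) - X = -2 + r - X$)
$\frac{1}{M{\left(u{\left(4,2 \right)},1 \right)}} = \frac{1}{-2 + 2 \cdot 4 \cdot 2 - 1} = \frac{1}{-2 + 16 - 1} = \frac{1}{13}$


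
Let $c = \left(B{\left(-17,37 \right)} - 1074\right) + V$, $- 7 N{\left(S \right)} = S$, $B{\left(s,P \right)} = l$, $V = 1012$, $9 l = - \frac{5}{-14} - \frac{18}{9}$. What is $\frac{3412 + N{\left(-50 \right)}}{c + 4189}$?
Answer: $\frac{430812}{519979} \approx 0.82852$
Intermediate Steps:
$l = - \frac{23}{126}$ ($l = \frac{- \frac{5}{-14} - \frac{18}{9}}{9} = \frac{\left(-5\right) \left(- \frac{1}{14}\right) - 2}{9} = \frac{\frac{5}{14} - 2}{9} = \frac{1}{9} \left(- \frac{23}{14}\right) = - \frac{23}{126} \approx -0.18254$)
$B{\left(s,P \right)} = - \frac{23}{126}$
$N{\left(S \right)} = - \frac{S}{7}$
$c = - \frac{7835}{126}$ ($c = \left(- \frac{23}{126} - 1074\right) + 1012 = - \frac{135347}{126} + 1012 = - \frac{7835}{126} \approx -62.183$)
$\frac{3412 + N{\left(-50 \right)}}{c + 4189} = \frac{3412 - - \frac{50}{7}}{- \frac{7835}{126} + 4189} = \frac{3412 + \frac{50}{7}}{\frac{519979}{126}} = \frac{23934}{7} \cdot \frac{126}{519979} = \frac{430812}{519979}$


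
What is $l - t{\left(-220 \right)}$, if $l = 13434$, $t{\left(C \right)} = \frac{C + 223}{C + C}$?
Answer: $\frac{5910963}{440} \approx 13434.0$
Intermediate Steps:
$t{\left(C \right)} = \frac{223 + C}{2 C}$
$l - t{\left(-220 \right)} = 13434 - \frac{223 - 220}{2 \left(-220\right)} = 13434 - \frac{1}{2} \left(- \frac{1}{220}\right) 3 = 13434 - - \frac{3}{440} = 13434 + \frac{3}{440} = \frac{5910963}{440}$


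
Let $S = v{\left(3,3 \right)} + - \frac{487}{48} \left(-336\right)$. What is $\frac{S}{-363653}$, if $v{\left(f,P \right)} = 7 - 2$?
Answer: $- \frac{3414}{363653} \approx -0.0093881$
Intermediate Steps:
$v{\left(f,P \right)} = 5$ ($v{\left(f,P \right)} = 7 - 2 = 5$)
$S = 3414$ ($S = 5 + - \frac{487}{48} \left(-336\right) = 5 + \left(-487\right) \frac{1}{48} \left(-336\right) = 5 - -3409 = 5 + 3409 = 3414$)
$\frac{S}{-363653} = \frac{3414}{-363653} = 3414 \left(- \frac{1}{363653}\right) = - \frac{3414}{363653}$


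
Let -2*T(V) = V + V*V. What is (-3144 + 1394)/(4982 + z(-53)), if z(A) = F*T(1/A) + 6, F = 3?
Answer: -491575/1401137 ≈ -0.35084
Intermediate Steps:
T(V) = -V/2 - V**2/2 (T(V) = -(V + V*V)/2 = -(V + V**2)/2 = -V/2 - V**2/2)
z(A) = 6 - 3*(1 + 1/A)/(2*A) (z(A) = 3*(-(1 + 1/A)/(2*A)) + 6 = -3*(1 + 1/A)/(2*A) + 6 = 6 - 3*(1 + 1/A)/(2*A))
(-3144 + 1394)/(4982 + z(-53)) = (-3144 + 1394)/(4982 + (6 - 3/2/(-53) - 3/2/(-53)**2)) = -1750/(4982 + (6 - 3/2*(-1/53) - 3/2*1/2809)) = -1750/(4982 + (6 + 3/106 - 3/5618)) = -1750/(4982 + 16932/2809) = -1750/14011370/2809 = -1750*2809/14011370 = -491575/1401137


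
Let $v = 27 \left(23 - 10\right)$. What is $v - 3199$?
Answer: $-2848$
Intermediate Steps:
$v = 351$ ($v = 27 \cdot 13 = 351$)
$v - 3199 = 351 - 3199 = -2848$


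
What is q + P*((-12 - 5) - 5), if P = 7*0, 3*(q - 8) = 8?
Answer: 32/3 ≈ 10.667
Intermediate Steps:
q = 32/3 (q = 8 + (⅓)*8 = 8 + 8/3 = 32/3 ≈ 10.667)
P = 0
q + P*((-12 - 5) - 5) = 32/3 + 0*((-12 - 5) - 5) = 32/3 + 0*(-17 - 5) = 32/3 + 0*(-22) = 32/3 + 0 = 32/3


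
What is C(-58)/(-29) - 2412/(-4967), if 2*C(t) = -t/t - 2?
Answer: 154797/288086 ≈ 0.53733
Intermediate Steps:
C(t) = -3/2 (C(t) = (-t/t - 2)/2 = (-1*1 - 2)/2 = (-1 - 2)/2 = (½)*(-3) = -3/2)
C(-58)/(-29) - 2412/(-4967) = -3/2/(-29) - 2412/(-4967) = -3/2*(-1/29) - 2412*(-1/4967) = 3/58 + 2412/4967 = 154797/288086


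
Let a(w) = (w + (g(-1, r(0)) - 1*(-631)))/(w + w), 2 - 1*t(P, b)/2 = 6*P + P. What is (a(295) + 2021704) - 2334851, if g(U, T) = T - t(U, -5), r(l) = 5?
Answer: -184755817/590 ≈ -3.1315e+5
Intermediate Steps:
t(P, b) = 4 - 14*P (t(P, b) = 4 - 2*(6*P + P) = 4 - 14*P)
g(U, T) = -4 + T + 14*U (g(U, T) = T - (4 - 14*U) = T + (-4 + 14*U) = -4 + T + 14*U)
a(w) = (618 + w)/(2*w) (a(w) = (w + ((-4 + 5 + 14*(-1)) - 1*(-631)))/(w + w) = (w + ((-4 + 5 - 14) + 631))/((2*w)) = (w + (-13 + 631))*(1/(2*w)) = (w + 618)*(1/(2*w)) = (618 + w)*(1/(2*w)) = (618 + w)/(2*w))
(a(295) + 2021704) - 2334851 = ((½)*(618 + 295)/295 + 2021704) - 2334851 = ((½)*(1/295)*913 + 2021704) - 2334851 = (913/590 + 2021704) - 2334851 = 1192806273/590 - 2334851 = -184755817/590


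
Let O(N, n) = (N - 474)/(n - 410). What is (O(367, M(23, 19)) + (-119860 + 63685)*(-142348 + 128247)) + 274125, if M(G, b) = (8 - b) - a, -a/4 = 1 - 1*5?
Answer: 346277838707/437 ≈ 7.9240e+8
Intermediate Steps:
a = 16 (a = -4*(1 - 1*5) = -4*(1 - 5) = -4*(-4) = 16)
M(G, b) = -8 - b (M(G, b) = (8 - b) - 1*16 = (8 - b) - 16 = -8 - b)
O(N, n) = (-474 + N)/(-410 + n)
(O(367, M(23, 19)) + (-119860 + 63685)*(-142348 + 128247)) + 274125 = ((-474 + 367)/(-410 + (-8 - 1*19)) + (-119860 + 63685)*(-142348 + 128247)) + 274125 = (-107/(-410 + (-8 - 19)) - 56175*(-14101)) + 274125 = (-107/(-410 - 27) + 792123675) + 274125 = (-107/(-437) + 792123675) + 274125 = (-1/437*(-107) + 792123675) + 274125 = (107/437 + 792123675) + 274125 = 346158046082/437 + 274125 = 346277838707/437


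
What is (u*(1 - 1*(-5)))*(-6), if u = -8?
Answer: 288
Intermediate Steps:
(u*(1 - 1*(-5)))*(-6) = -8*(1 - 1*(-5))*(-6) = -8*(1 + 5)*(-6) = -8*6*(-6) = -48*(-6) = 288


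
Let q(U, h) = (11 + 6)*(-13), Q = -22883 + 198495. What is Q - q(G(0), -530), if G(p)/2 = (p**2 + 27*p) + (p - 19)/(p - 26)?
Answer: 175833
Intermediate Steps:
G(p) = 2*p**2 + 54*p + 2*(-19 + p)/(-26 + p) (G(p) = 2*((p**2 + 27*p) + (p - 19)/(p - 26)) = 2*((p**2 + 27*p) + (-19 + p)/(-26 + p)) = 2*(p**2 + 27*p + (-19 + p)/(-26 + p)) = 2*p**2 + 54*p + 2*(-19 + p)/(-26 + p))
Q = 175612
q(U, h) = -221 (q(U, h) = 17*(-13) = -221)
Q - q(G(0), -530) = 175612 - 1*(-221) = 175612 + 221 = 175833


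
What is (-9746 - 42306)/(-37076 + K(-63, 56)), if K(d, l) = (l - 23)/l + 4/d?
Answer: 26234208/18686039 ≈ 1.4039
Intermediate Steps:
K(d, l) = 4/d + (-23 + l)/l (K(d, l) = (-23 + l)/l + 4/d = 4/d + (-23 + l)/l)
(-9746 - 42306)/(-37076 + K(-63, 56)) = (-9746 - 42306)/(-37076 + (1 - 23/56 + 4/(-63))) = -52052/(-37076 + (1 - 23*1/56 + 4*(-1/63))) = -52052/(-37076 + (1 - 23/56 - 4/63)) = -52052/(-37076 + 265/504) = -52052/(-18686039/504) = -52052*(-504/18686039) = 26234208/18686039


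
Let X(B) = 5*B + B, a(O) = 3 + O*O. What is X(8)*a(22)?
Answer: 23376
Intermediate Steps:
a(O) = 3 + O**2
X(B) = 6*B
X(8)*a(22) = (6*8)*(3 + 22**2) = 48*(3 + 484) = 48*487 = 23376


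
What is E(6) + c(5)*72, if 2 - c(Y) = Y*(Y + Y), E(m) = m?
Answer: -3450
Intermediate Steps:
c(Y) = 2 - 2*Y² (c(Y) = 2 - Y*(Y + Y) = 2 - Y*2*Y = 2 - 2*Y²)
E(6) + c(5)*72 = 6 + (2 - 2*5²)*72 = 6 + (2 - 2*25)*72 = 6 + (2 - 50)*72 = 6 - 48*72 = 6 - 3456 = -3450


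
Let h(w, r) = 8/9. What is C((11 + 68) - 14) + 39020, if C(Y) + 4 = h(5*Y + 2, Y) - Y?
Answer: 350567/9 ≈ 38952.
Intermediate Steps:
h(w, r) = 8/9 (h(w, r) = 8*(⅑) = 8/9)
C(Y) = -28/9 - Y (C(Y) = -4 + (8/9 - Y) = -28/9 - Y)
C((11 + 68) - 14) + 39020 = (-28/9 - ((11 + 68) - 14)) + 39020 = (-28/9 - (79 - 14)) + 39020 = (-28/9 - 1*65) + 39020 = (-28/9 - 65) + 39020 = -613/9 + 39020 = 350567/9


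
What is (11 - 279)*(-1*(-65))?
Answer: -17420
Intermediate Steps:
(11 - 279)*(-1*(-65)) = -268*65 = -17420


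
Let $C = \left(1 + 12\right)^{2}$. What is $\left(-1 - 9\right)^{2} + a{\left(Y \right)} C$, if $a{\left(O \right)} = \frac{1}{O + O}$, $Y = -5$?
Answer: $\frac{831}{10} \approx 83.1$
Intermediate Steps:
$C = 169$ ($C = 13^{2} = 169$)
$a{\left(O \right)} = \frac{1}{2 O}$
$\left(-1 - 9\right)^{2} + a{\left(Y \right)} C = \left(-1 - 9\right)^{2} + \frac{1}{2 \left(-5\right)} 169 = \left(-10\right)^{2} + \frac{1}{2} \left(- \frac{1}{5}\right) 169 = 100 - \frac{169}{10} = \frac{831}{10}$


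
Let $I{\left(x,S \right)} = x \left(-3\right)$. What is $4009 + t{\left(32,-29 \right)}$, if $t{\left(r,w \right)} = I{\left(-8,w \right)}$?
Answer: $4033$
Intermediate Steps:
$I{\left(x,S \right)} = - 3 x$
$t{\left(r,w \right)} = 24$ ($t{\left(r,w \right)} = \left(-3\right) \left(-8\right) = 24$)
$4009 + t{\left(32,-29 \right)} = 4009 + 24 = 4033$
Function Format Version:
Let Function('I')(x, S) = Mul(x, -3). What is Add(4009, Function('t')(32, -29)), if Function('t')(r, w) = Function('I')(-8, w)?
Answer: 4033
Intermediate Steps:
Function('I')(x, S) = Mul(-3, x)
Function('t')(r, w) = 24 (Function('t')(r, w) = Mul(-3, -8) = 24)
Add(4009, Function('t')(32, -29)) = Add(4009, 24) = 4033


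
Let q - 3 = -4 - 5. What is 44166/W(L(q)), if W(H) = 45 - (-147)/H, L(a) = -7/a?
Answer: 14722/57 ≈ 258.28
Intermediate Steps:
q = -6 (q = 3 + (-4 - 5) = 3 - 9 = -6)
W(H) = 45 + 147/H
44166/W(L(q)) = 44166/(45 + 147/((-7/(-6)))) = 44166/(45 + 147/((-7*(-⅙)))) = 44166/(45 + 147/(7/6)) = 44166/(45 + 147*(6/7)) = 44166/(45 + 126) = 44166/171 = 44166*(1/171) = 14722/57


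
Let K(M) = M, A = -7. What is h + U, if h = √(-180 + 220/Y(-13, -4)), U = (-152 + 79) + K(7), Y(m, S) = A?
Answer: -66 + 2*I*√2590/7 ≈ -66.0 + 14.541*I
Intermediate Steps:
Y(m, S) = -7
U = -66 (U = (-152 + 79) + 7 = -73 + 7 = -66)
h = 2*I*√2590/7 (h = √(-180 + 220/(-7)) = √(-180 + 220*(-⅐)) = √(-180 - 220/7) = √(-1480/7) = 2*I*√2590/7 ≈ 14.541*I)
h + U = 2*I*√2590/7 - 66 = -66 + 2*I*√2590/7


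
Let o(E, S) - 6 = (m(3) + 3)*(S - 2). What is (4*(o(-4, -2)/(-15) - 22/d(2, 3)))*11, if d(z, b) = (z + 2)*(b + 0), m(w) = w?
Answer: -418/15 ≈ -27.867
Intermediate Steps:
d(z, b) = b*(2 + z) (d(z, b) = (2 + z)*b = b*(2 + z))
o(E, S) = -6 + 6*S (o(E, S) = 6 + (3 + 3)*(S - 2) = 6 + 6*(-2 + S) = 6 + (-12 + 6*S) = -6 + 6*S)
(4*(o(-4, -2)/(-15) - 22/d(2, 3)))*11 = (4*((-6 + 6*(-2))/(-15) - 22*1/(3*(2 + 2))))*11 = (4*((-6 - 12)*(-1/15) - 22/(3*4)))*11 = (4*(-18*(-1/15) - 22/12))*11 = (4*(6/5 - 22*1/12))*11 = (4*(6/5 - 11/6))*11 = (4*(-19/30))*11 = -38/15*11 = -418/15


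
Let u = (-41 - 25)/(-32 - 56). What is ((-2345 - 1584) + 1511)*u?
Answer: -3627/2 ≈ -1813.5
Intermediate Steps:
u = ¾ (u = -66/(-88) = -66*(-1/88) = ¾ ≈ 0.75000)
((-2345 - 1584) + 1511)*u = ((-2345 - 1584) + 1511)*(¾) = (-3929 + 1511)*(¾) = -2418*¾ = -3627/2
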